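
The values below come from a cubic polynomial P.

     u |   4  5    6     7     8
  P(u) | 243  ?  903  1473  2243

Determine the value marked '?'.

503

On equispaced nodes a degree-3 polynomial has vanishing fourth forward difference, so
  P(4) - 4·P(5) + 6·P(6) - 4·P(7) + P(8) = 0.
Substituting the known values and solving for P(5):
  -4·P(5) = -2012
  P(5) = 503.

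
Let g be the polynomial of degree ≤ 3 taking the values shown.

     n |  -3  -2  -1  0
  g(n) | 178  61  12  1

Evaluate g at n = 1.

Forward differences of the values at n = -3, -2, -1, 0:
  g  : 178  61  12  1
  Δ  : -117  -49  -11
  Δ^2: 68  38
  Δ^3: -30
The third differences are constant, confirming degree 3.
Interpolating (Newton forward form) and evaluating at n = 1 gives g(1) = -2.

-2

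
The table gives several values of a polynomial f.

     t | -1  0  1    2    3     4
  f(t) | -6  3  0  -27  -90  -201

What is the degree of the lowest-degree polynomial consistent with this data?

Forward differences of the values at t = -1, 0, 1, 2, 3, 4:
  f  : -6  3  0  -27  -90  -201
  Δ  : 9  -3  -27  -63  -111
  Δ^2: -12  -24  -36  -48
  Δ^3: -12  -12  -12
  Δ^4: 0  0
  Δ^5: 0
The third differences are constant (-12) and nonzero, while all higher differences vanish, so the minimal degree is 3.

3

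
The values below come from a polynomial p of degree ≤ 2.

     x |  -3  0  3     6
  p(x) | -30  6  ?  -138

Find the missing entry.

-30

On equispaced nodes a degree-2 polynomial has vanishing third forward difference, so
  - p(-3) + 3·p(0) - 3·p(3) + p(6) = 0.
Substituting the known values and solving for p(3):
  -3·p(3) = 90
  p(3) = -30.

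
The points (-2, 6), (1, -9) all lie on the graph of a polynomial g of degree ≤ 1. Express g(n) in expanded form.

g(n) = -5n - 4

Write g(n) = an + b. Substituting each data point gives a linear system:
  -2a + b = 6
  a + b = -9
Solving the system yields a = -5, b = -4.
So g(n) = -5n - 4.
Check: g(1) = -9. ✓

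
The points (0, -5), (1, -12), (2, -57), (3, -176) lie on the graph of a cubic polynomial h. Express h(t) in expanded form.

h(t) = -6t^3 - t^2 - 5

Using the Lagrange interpolation formula with nodes 0, 1, 2, 3:
  L_0(t) = (t - 1)(t - 2)(t - 3) / -6
  L_1(t) = t(t - 2)(t - 3) / 2
  L_2(t) = t(t - 1)(t - 3) / -2
  L_3(t) = t(t - 1)(t - 2) / 6
Then h(t) = -5·L_0(t) - 12·L_1(t) - 57·L_2(t) - 176·L_3(t).
Expanding and collecting terms gives h(t) = -6t³ - t² - 5.
Check: h(1) = -12. ✓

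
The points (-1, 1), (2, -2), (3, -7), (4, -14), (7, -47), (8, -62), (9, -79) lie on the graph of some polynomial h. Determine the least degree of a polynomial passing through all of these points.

Divided differences on the nodes -1, 2, 3, 4, 7, 8, 9:
  order 0: 1  -2  -7  -14  -47  -62  -79
  order 1: -1  -5  -7  -11  -15  -17
  order 2: -1  -1  -1  -1  -1
  order 3: 0  0  0  0
  order 4: 0  0  0
  order 5: 0  0
  order 6: 0
The order-2 divided differences are all -1 (nonzero) and every higher order vanishes, so the data lies on a polynomial of degree exactly 2.

2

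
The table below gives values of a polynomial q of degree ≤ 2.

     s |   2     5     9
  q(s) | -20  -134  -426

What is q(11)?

Write q(s) = as^2 + bs + c. Substituting each data point gives a linear system:
  4a + 2b + c = -20
  25a + 5b + c = -134
  81a + 9b + c = -426
Solving the system yields a = -5, b = -3, c = 6.
So q(s) = -5s^2 - 3s + 6.
Then q(11) = -632.

-632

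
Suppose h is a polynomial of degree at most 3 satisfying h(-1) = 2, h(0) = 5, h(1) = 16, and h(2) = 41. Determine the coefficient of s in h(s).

6

Write h(s) = as^3 + bs^2 + cs + d. Substituting each data point gives a linear system:
  -a + b - c + d = 2
  d = 5
  a + b + c + d = 16
  8a + 4b + 2c + d = 41
Solving the system yields a = 1, b = 4, c = 6, d = 5.
So h(s) = s^3 + 4s^2 + 6s + 5.
The coefficient of s is 6.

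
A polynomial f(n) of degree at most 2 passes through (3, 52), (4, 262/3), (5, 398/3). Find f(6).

Using the Lagrange interpolation formula with nodes 3, 4, 5:
  L_0(n) = (n - 4)(n - 5) / 2
  L_1(n) = (n - 3)(n - 5) / -1
  L_2(n) = (n - 3)(n - 4) / 2
Then f(n) = 52·L_0(n) + 262/3·L_1(n) + 398/3·L_2(n).
Expanding and collecting terms gives f(n) = 5n^2 + (1/3)n + 6.
Evaluating at n = 6: f(6) = 188.

188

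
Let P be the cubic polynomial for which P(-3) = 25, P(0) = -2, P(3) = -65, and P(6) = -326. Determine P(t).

Write P(t) = at^3 + bt^2 + ct + d. Substituting each data point gives a linear system:
  -27a + 9b - 3c + d = 25
  d = -2
  27a + 9b + 3c + d = -65
  216a + 36b + 6c + d = -326
Solving the system yields a = -1, b = -2, c = -6, d = -2.
So P(t) = -t^3 - 2t^2 - 6t - 2.
Check: P(0) = -2. ✓

P(t) = -t^3 - 2t^2 - 6t - 2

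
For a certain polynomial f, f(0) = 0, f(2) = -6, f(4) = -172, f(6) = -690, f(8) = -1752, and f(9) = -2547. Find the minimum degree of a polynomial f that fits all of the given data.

3

Divided differences on the nodes 0, 2, 4, 6, 8, 9:
  order 0: 0  -6  -172  -690  -1752  -2547
  order 1: -3  -83  -259  -531  -795
  order 2: -20  -44  -68  -88
  order 3: -4  -4  -4
  order 4: 0  0
  order 5: 0
The order-3 divided differences are all -4 (nonzero) and every higher order vanishes, so the data lies on a polynomial of degree exactly 3.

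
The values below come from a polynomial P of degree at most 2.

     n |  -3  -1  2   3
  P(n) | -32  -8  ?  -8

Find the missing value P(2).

-2

The 3 known points determine the degree-2 polynomial uniquely.
Write P(n) = an^2 + bn + c. Substituting each data point gives a linear system:
  9a - 3b + c = -32
  a - b + c = -8
  9a + 3b + c = -8
Solving the system yields a = -2, b = 4, c = -2.
So P(n) = -2n^2 + 4n - 2.
Then P(2) = -2.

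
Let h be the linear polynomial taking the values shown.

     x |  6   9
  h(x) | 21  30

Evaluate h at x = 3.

12

Write h(x) = ax + b. Substituting each data point gives a linear system:
  6a + b = 21
  9a + b = 30
Solving the system yields a = 3, b = 3.
So h(x) = 3x + 3.
Then h(3) = 12.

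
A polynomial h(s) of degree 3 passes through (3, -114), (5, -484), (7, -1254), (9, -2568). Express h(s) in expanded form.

h(s) = -3s^3 - 5s^2 + 2s + 6

Using the Lagrange interpolation formula with nodes 3, 5, 7, 9:
  L_0(s) = (s - 5)(s - 7)(s - 9) / -48
  L_1(s) = (s - 3)(s - 7)(s - 9) / 16
  L_2(s) = (s - 3)(s - 5)(s - 9) / -16
  L_3(s) = (s - 3)(s - 5)(s - 7) / 48
Then h(s) = -114·L_0(s) - 484·L_1(s) - 1254·L_2(s) - 2568·L_3(s).
Expanding and collecting terms gives h(s) = -3s^3 - 5s^2 + 2s + 6.
Check: h(9) = -2568. ✓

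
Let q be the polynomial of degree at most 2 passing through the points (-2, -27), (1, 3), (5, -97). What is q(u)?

Using the Lagrange interpolation formula with nodes -2, 1, 5:
  L_0(u) = (u - 1)(u - 5) / 21
  L_1(u) = (u + 2)(u - 5) / -12
  L_2(u) = (u + 2)(u - 1) / 28
Then q(u) = -27·L_0(u) + 3·L_1(u) - 97·L_2(u).
Expanding and collecting terms gives q(u) = -5u^2 + 5u + 3.
Check: q(5) = -97. ✓

q(u) = -5u^2 + 5u + 3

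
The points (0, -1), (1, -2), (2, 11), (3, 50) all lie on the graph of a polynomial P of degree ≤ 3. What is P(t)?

Using the Lagrange interpolation formula with nodes 0, 1, 2, 3:
  L_0(t) = (t - 1)(t - 2)(t - 3) / -6
  L_1(t) = t(t - 2)(t - 3) / 2
  L_2(t) = t(t - 1)(t - 3) / -2
  L_3(t) = t(t - 1)(t - 2) / 6
Then P(t) = -1·L_0(t) - 2·L_1(t) + 11·L_2(t) + 50·L_3(t).
Expanding and collecting terms gives P(t) = 2t^3 + t^2 - 4t - 1.
Check: P(2) = 11. ✓

P(t) = 2t^3 + t^2 - 4t - 1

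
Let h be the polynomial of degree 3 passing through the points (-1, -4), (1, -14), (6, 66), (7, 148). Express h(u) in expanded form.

Using the Lagrange interpolation formula with nodes -1, 1, 6, 7:
  L_0(u) = (u - 1)(u - 6)(u - 7) / -112
  L_1(u) = (u + 1)(u - 6)(u - 7) / 60
  L_2(u) = (u + 1)(u - 1)(u - 7) / -35
  L_3(u) = (u + 1)(u - 1)(u - 6) / 48
Then h(u) = -4·L_0(u) - 14·L_1(u) + 66·L_2(u) + 148·L_3(u).
Expanding and collecting terms gives h(u) = u^3 - 3u^2 - 6u - 6.
Check: h(-1) = -4. ✓

h(u) = u^3 - 3u^2 - 6u - 6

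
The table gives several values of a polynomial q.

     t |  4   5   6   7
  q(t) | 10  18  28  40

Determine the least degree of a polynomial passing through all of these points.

Forward differences of the values at t = 4, 5, 6, 7:
  q  : 10  18  28  40
  Δ  : 8  10  12
  Δ^2: 2  2
  Δ^3: 0
The second differences are constant (2) and nonzero, while all higher differences vanish, so the minimal degree is 2.

2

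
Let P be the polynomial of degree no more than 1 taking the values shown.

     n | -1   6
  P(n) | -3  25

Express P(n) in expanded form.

Write P(n) = an + b. Substituting each data point gives a linear system:
  -a + b = -3
  6a + b = 25
Solving the system yields a = 4, b = 1.
So P(n) = 4n + 1.
Check: P(-1) = -3. ✓

P(n) = 4n + 1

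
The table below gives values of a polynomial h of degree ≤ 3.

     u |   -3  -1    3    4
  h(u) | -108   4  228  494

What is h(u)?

h(u) = 6u^3 + 6u^2 + 2u + 6

Using the Lagrange interpolation formula with nodes -3, -1, 3, 4:
  L_0(u) = (u + 1)(u - 3)(u - 4) / -84
  L_1(u) = (u + 3)(u - 3)(u - 4) / 40
  L_2(u) = (u + 3)(u + 1)(u - 4) / -24
  L_3(u) = (u + 3)(u + 1)(u - 3) / 35
Then h(u) = -108·L_0(u) + 4·L_1(u) + 228·L_2(u) + 494·L_3(u).
Expanding and collecting terms gives h(u) = 6u^3 + 6u^2 + 2u + 6.
Check: h(4) = 494. ✓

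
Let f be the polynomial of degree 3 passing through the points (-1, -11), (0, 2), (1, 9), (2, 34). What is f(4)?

234

Using the Lagrange interpolation formula with nodes -1, 0, 1, 2:
  L_0(u) = u(u - 1)(u - 2) / -6
  L_1(u) = (u + 1)(u - 1)(u - 2) / 2
  L_2(u) = (u + 1)u(u - 2) / -2
  L_3(u) = (u + 1)u(u - 1) / 6
Then f(u) = -11·L_0(u) + 2·L_1(u) + 9·L_2(u) + 34·L_3(u).
Expanding and collecting terms gives f(u) = 4u^3 - 3u^2 + 6u + 2.
Evaluating at u = 4: f(4) = 234.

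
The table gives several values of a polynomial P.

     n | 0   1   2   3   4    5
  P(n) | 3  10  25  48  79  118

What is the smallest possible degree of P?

2

Forward differences of the values at n = 0, 1, 2, 3, 4, 5:
  P  : 3  10  25  48  79  118
  Δ  : 7  15  23  31  39
  Δ^2: 8  8  8  8
  Δ^3: 0  0  0
  Δ^4: 0  0
  Δ^5: 0
The second differences are constant (8) and nonzero, while all higher differences vanish, so the minimal degree is 2.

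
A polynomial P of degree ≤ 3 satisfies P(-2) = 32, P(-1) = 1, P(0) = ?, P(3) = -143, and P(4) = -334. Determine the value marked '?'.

The 4 known points determine the degree-3 polynomial uniquely.
Write P(s) = as^3 + bs^2 + cs + d. Substituting each data point gives a linear system:
  -8a + 4b - 2c + d = 32
  -a + b - c + d = 1
  27a + 9b + 3c + d = -143
  64a + 16b + 4c + d = -334
Solving the system yields a = -5, b = -1, c = 1, d = -2.
So P(s) = -5s^3 - s^2 + s - 2.
Then P(0) = -2.

-2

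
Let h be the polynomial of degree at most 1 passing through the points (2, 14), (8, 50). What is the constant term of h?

Write h(n) = an + b. Substituting each data point gives a linear system:
  2a + b = 14
  8a + b = 50
Solving the system yields a = 6, b = 2.
So h(n) = 6n + 2.
The constant term is 2.

2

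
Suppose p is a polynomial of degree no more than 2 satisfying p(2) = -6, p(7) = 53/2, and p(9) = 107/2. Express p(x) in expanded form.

Write p(x) = ax^2 + bx + c. Substituting each data point gives a linear system:
  4a + 2b + c = -6
  49a + 7b + c = 53/2
  81a + 9b + c = 107/2
Solving the system yields a = 1, b = -5/2, c = -5.
So p(x) = x^2 - (5/2)x - 5.
Check: p(7) = 53/2. ✓

p(x) = x^2 - (5/2)x - 5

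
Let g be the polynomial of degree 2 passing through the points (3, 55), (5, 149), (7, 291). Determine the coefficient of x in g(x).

-1

Write g(x) = ax^2 + bx + c. Substituting each data point gives a linear system:
  9a + 3b + c = 55
  25a + 5b + c = 149
  49a + 7b + c = 291
Solving the system yields a = 6, b = -1, c = 4.
So g(x) = 6x^2 - x + 4.
The coefficient of x is -1.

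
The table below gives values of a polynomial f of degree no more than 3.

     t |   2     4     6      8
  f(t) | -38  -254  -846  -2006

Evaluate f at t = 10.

Write f(t) = at^3 + bt^2 + ct + d. Substituting each data point gives a linear system:
  8a + 4b + 2c + d = -38
  64a + 16b + 4c + d = -254
  216a + 36b + 6c + d = -846
  512a + 64b + 8c + d = -2006
Solving the system yields a = -4, b = 1, c = -2, d = -6.
So f(t) = -4t³ + t² - 2t - 6.
Then f(10) = -3926.

-3926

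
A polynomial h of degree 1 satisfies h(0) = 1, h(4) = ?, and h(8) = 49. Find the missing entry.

25

The 2 known points determine the degree-1 polynomial uniquely.
Write h(n) = an + b. Substituting each data point gives a linear system:
  b = 1
  8a + b = 49
Solving the system yields a = 6, b = 1.
So h(n) = 6n + 1.
Then h(4) = 25.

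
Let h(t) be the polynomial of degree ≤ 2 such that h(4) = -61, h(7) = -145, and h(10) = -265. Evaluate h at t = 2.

-25

Write h(t) = at^2 + bt + c. Substituting each data point gives a linear system:
  16a + 4b + c = -61
  49a + 7b + c = -145
  100a + 10b + c = -265
Solving the system yields a = -2, b = -6, c = -5.
So h(t) = -2t² - 6t - 5.
Then h(2) = -25.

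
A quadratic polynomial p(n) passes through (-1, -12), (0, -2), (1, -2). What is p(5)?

-102

Forward differences of the values at n = -1, 0, 1:
  p  : -12  -2  -2
  Δ  : 10  0
  Δ^2: -10
The second differences are constant, confirming degree 2.
Interpolating (Newton forward form) and evaluating at n = 5 gives p(5) = -102.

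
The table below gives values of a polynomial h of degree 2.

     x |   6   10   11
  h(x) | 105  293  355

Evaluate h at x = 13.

497

Using the Lagrange interpolation formula with nodes 6, 10, 11:
  L_0(x) = (x - 10)(x - 11) / 20
  L_1(x) = (x - 6)(x - 11) / -4
  L_2(x) = (x - 6)(x - 10) / 5
Then h(x) = 105·L_0(x) + 293·L_1(x) + 355·L_2(x).
Expanding and collecting terms gives h(x) = 3x^2 - x + 3.
Evaluating at x = 13: h(13) = 497.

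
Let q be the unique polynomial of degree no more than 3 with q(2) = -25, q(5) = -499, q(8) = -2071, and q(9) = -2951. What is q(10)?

-4049

Using the Lagrange interpolation formula with nodes 2, 5, 8, 9:
  L_0(n) = (n - 5)(n - 8)(n - 9) / -126
  L_1(n) = (n - 2)(n - 8)(n - 9) / 36
  L_2(n) = (n - 2)(n - 5)(n - 9) / -18
  L_3(n) = (n - 2)(n - 5)(n - 8) / 28
Then q(n) = -25·L_0(n) - 499·L_1(n) - 2071·L_2(n) - 2951·L_3(n).
Expanding and collecting terms gives q(n) = -4n^3 - n^2 + 5n + 1.
Evaluating at n = 10: q(10) = -4049.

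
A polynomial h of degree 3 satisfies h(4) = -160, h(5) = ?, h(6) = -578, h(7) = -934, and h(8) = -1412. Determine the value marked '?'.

On equispaced nodes a degree-3 polynomial has vanishing fourth forward difference, so
  h(4) - 4·h(5) + 6·h(6) - 4·h(7) + h(8) = 0.
Substituting the known values and solving for h(5):
  -4·h(5) = 1304
  h(5) = -326.

-326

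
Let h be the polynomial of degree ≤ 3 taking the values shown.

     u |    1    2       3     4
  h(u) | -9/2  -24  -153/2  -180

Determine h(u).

Write h(u) = au^3 + bu^2 + cu + d. Substituting each data point gives a linear system:
  a + b + c + d = -9/2
  8a + 4b + 2c + d = -24
  27a + 9b + 3c + d = -153/2
  64a + 16b + 4c + d = -180
Solving the system yields a = -3, b = 3/2, c = -3, d = 0.
So h(u) = -3u³ + (3/2)u² - 3u.
Check: h(1) = -9/2. ✓

h(u) = -3u^3 + (3/2)u^2 - 3u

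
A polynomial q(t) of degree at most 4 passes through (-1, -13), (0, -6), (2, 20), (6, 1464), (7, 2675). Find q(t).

Write q(t) = at^4 + bt^3 + ct^2 + dt + e. Substituting each data point gives a linear system:
  a - b + c - d + e = -13
  e = -6
  16a + 8b + 4c + 2d + e = 20
  1296a + 216b + 36c + 6d + e = 1464
  2401a + 343b + 49c + 7d + e = 2675
Solving the system yields a = 1, b = 1, c = -2, d = 5, e = -6.
So q(t) = t^4 + t^3 - 2t^2 + 5t - 6.
Check: q(2) = 20. ✓

q(t) = t^4 + t^3 - 2t^2 + 5t - 6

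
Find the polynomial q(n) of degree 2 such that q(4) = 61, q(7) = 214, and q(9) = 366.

Using the Lagrange interpolation formula with nodes 4, 7, 9:
  L_0(n) = (n - 7)(n - 9) / 15
  L_1(n) = (n - 4)(n - 9) / -6
  L_2(n) = (n - 4)(n - 7) / 10
Then q(n) = 61·L_0(n) + 214·L_1(n) + 366·L_2(n).
Expanding and collecting terms gives q(n) = 5n^2 - 4n - 3.
Check: q(9) = 366. ✓

q(n) = 5n^2 - 4n - 3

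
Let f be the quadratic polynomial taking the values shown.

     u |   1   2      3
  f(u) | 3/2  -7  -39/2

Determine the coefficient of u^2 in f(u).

Write f(u) = au^2 + bu + c. Substituting each data point gives a linear system:
  a + b + c = 3/2
  4a + 2b + c = -7
  9a + 3b + c = -39/2
Solving the system yields a = -2, b = -5/2, c = 6.
So f(u) = -2u² - (5/2)u + 6.
The leading coefficient is -2.

-2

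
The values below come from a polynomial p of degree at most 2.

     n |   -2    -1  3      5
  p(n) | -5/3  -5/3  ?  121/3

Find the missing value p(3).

55/3

The 3 known points determine the degree-2 polynomial uniquely.
Write p(n) = an^2 + bn + c. Substituting each data point gives a linear system:
  4a - 2b + c = -5/3
  a - b + c = -5/3
  25a + 5b + c = 121/3
Solving the system yields a = 1, b = 3, c = 1/3.
So p(n) = n^2 + 3n + 1/3.
Then p(3) = 55/3.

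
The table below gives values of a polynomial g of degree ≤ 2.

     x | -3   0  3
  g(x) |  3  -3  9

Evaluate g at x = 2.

3

Forward differences of the values at x = -3, 0, 3:
  g  : 3  -3  9
  Δ  : -6  12
  Δ^2: 18
The second differences are constant, confirming degree 2.
Interpolating (Newton forward form) and evaluating at x = 2 gives g(2) = 3.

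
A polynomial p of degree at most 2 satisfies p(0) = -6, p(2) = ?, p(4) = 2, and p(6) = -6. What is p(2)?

2

The 3 known points determine the degree-2 polynomial uniquely.
Write p(t) = at^2 + bt + c. Substituting each data point gives a linear system:
  c = -6
  16a + 4b + c = 2
  36a + 6b + c = -6
Solving the system yields a = -1, b = 6, c = -6.
So p(t) = -t^2 + 6t - 6.
Then p(2) = 2.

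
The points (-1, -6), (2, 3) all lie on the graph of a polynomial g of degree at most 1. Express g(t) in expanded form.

g(t) = 3t - 3

Using the Lagrange interpolation formula with nodes -1, 2:
  L_0(t) = (t - 2) / -3
  L_1(t) = (t + 1) / 3
Then g(t) = -6·L_0(t) + 3·L_1(t).
Expanding and collecting terms gives g(t) = 3t - 3.
Check: g(2) = 3. ✓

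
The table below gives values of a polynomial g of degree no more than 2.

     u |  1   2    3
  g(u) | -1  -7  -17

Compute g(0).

1

Write g(u) = au^2 + bu + c. Substituting each data point gives a linear system:
  a + b + c = -1
  4a + 2b + c = -7
  9a + 3b + c = -17
Solving the system yields a = -2, b = 0, c = 1.
So g(u) = -2u^2 + 1.
Then g(0) = 1.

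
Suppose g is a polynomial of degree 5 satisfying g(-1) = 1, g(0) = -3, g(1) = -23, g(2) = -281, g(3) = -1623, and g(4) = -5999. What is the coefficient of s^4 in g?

Write g(s) = as^5 + bs^4 + cs^3 + ds^2 + es + k. Substituting each data point gives a linear system:
  -a + b - c + d - e + k = 1
  k = -3
  a + b + c + d + e + k = -23
  32a + 16b + 8c + 4d + 2e + k = -281
  243a + 81b + 27c + 9d + 3e + k = -1623
  1024a + 256b + 64c + 16d + 4e + k = -5999
Solving the system yields a = -4, b = -6, c = -5, d = -2, e = -3, k = -3.
So g(s) = -4s⁵ - 6s⁴ - 5s³ - 2s² - 3s - 3.
The coefficient of s^4 is -6.

-6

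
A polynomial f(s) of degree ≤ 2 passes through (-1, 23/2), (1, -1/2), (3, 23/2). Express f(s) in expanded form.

f(s) = 3s^2 - 6s + 5/2

Write f(s) = as^2 + bs + c. Substituting each data point gives a linear system:
  a - b + c = 23/2
  a + b + c = -1/2
  9a + 3b + c = 23/2
Solving the system yields a = 3, b = -6, c = 5/2.
So f(s) = 3s² - 6s + 5/2.
Check: f(3) = 23/2. ✓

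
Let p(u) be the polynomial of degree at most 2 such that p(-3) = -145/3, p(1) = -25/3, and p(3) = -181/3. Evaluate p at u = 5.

Using the Lagrange interpolation formula with nodes -3, 1, 3:
  L_0(u) = (u - 1)(u - 3) / 24
  L_1(u) = (u + 3)(u - 3) / -8
  L_2(u) = (u + 3)(u - 1) / 12
Then p(u) = -145/3·L_0(u) - 25/3·L_1(u) - 181/3·L_2(u).
Expanding and collecting terms gives p(u) = -6u^2 - 2u - 1/3.
Evaluating at u = 5: p(5) = -481/3.

-481/3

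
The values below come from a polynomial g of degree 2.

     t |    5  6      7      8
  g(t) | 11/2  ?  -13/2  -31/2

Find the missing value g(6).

1/2

The 3 known points determine the degree-2 polynomial uniquely.
Write g(t) = at^2 + bt + c. Substituting each data point gives a linear system:
  25a + 5b + c = 11/2
  49a + 7b + c = -13/2
  64a + 8b + c = -31/2
Solving the system yields a = -1, b = 6, c = 1/2.
So g(t) = -t^2 + 6t + 1/2.
Then g(6) = 1/2.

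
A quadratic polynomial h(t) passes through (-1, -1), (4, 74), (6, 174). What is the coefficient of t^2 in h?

Write h(t) = at^2 + bt + c. Substituting each data point gives a linear system:
  a - b + c = -1
  16a + 4b + c = 74
  36a + 6b + c = 174
Solving the system yields a = 5, b = 0, c = -6.
So h(t) = 5t^2 - 6.
The leading coefficient is 5.

5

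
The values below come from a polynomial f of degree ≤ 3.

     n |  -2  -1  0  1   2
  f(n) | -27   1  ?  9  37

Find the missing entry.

On equispaced nodes a degree-3 polynomial has vanishing fourth forward difference, so
  f(-2) - 4·f(-1) + 6·f(0) - 4·f(1) + f(2) = 0.
Substituting the known values and solving for f(0):
  6·f(0) = 30
  f(0) = 5.

5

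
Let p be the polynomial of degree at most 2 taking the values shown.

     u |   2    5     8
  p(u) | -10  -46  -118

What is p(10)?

-186

Using the Lagrange interpolation formula with nodes 2, 5, 8:
  L_0(u) = (u - 5)(u - 8) / 18
  L_1(u) = (u - 2)(u - 8) / -9
  L_2(u) = (u - 2)(u - 5) / 18
Then p(u) = -10·L_0(u) - 46·L_1(u) - 118·L_2(u).
Expanding and collecting terms gives p(u) = -2u^2 + 2u - 6.
Evaluating at u = 10: p(10) = -186.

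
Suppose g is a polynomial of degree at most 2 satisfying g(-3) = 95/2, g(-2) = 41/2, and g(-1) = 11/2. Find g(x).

Using the Lagrange interpolation formula with nodes -3, -2, -1:
  L_0(x) = (x + 2)(x + 1) / 2
  L_1(x) = (x + 3)(x + 1) / -1
  L_2(x) = (x + 3)(x + 2) / 2
Then g(x) = 95/2·L_0(x) + 41/2·L_1(x) + 11/2·L_2(x).
Expanding and collecting terms gives g(x) = 6x² + 3x + 5/2.
Check: g(-2) = 41/2. ✓

g(x) = 6x^2 + 3x + 5/2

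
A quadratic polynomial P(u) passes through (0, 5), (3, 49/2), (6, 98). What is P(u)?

Using the Lagrange interpolation formula with nodes 0, 3, 6:
  L_0(u) = (u - 3)(u - 6) / 18
  L_1(u) = u(u - 6) / -9
  L_2(u) = u(u - 3) / 18
Then P(u) = 5·L_0(u) + 49/2·L_1(u) + 98·L_2(u).
Expanding and collecting terms gives P(u) = 3u^2 - (5/2)u + 5.
Check: P(3) = 49/2. ✓

P(u) = 3u^2 - (5/2)u + 5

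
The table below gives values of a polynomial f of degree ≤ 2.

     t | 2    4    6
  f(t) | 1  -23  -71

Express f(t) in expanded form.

f(t) = -3t^2 + 6t + 1

Using the Lagrange interpolation formula with nodes 2, 4, 6:
  L_0(t) = (t - 4)(t - 6) / 8
  L_1(t) = (t - 2)(t - 6) / -4
  L_2(t) = (t - 2)(t - 4) / 8
Then f(t) = 1·L_0(t) - 23·L_1(t) - 71·L_2(t).
Expanding and collecting terms gives f(t) = -3t^2 + 6t + 1.
Check: f(2) = 1. ✓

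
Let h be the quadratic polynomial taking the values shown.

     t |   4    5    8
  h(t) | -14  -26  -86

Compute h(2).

Using the Lagrange interpolation formula with nodes 4, 5, 8:
  L_0(t) = (t - 5)(t - 8) / 4
  L_1(t) = (t - 4)(t - 8) / -3
  L_2(t) = (t - 4)(t - 5) / 12
Then h(t) = -14·L_0(t) - 26·L_1(t) - 86·L_2(t).
Expanding and collecting terms gives h(t) = -2t^2 + 6t - 6.
Evaluating at t = 2: h(2) = -2.

-2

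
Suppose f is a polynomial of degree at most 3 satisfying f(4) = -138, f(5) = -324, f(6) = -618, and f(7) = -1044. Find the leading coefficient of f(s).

Write f(s) = as^3 + bs^2 + cs + d. Substituting each data point gives a linear system:
  64a + 16b + 4c + d = -138
  125a + 25b + 5c + d = -324
  216a + 36b + 6c + d = -618
  343a + 49b + 7c + d = -1044
Solving the system yields a = -4, b = 6, c = 4, d = 6.
So f(s) = -4s^3 + 6s^2 + 4s + 6.
The leading coefficient is -4.

-4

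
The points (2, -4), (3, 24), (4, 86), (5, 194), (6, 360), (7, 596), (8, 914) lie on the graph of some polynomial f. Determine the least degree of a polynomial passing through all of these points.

Forward differences of the values at n = 2, 3, 4, 5, 6, 7, 8:
  f  : -4  24  86  194  360  596  914
  Δ  : 28  62  108  166  236  318
  Δ^2: 34  46  58  70  82
  Δ^3: 12  12  12  12
  Δ^4: 0  0  0
  Δ^5: 0  0
  Δ^6: 0
The third differences are constant (12) and nonzero, while all higher differences vanish, so the minimal degree is 3.

3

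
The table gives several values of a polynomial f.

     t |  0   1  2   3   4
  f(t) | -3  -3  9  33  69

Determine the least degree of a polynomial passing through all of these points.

Forward differences of the values at t = 0, 1, 2, 3, 4:
  f  : -3  -3  9  33  69
  Δ  : 0  12  24  36
  Δ^2: 12  12  12
  Δ^3: 0  0
  Δ^4: 0
The second differences are constant (12) and nonzero, while all higher differences vanish, so the minimal degree is 2.

2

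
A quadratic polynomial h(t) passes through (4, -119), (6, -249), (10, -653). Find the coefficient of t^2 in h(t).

Write h(t) = at^2 + bt + c. Substituting each data point gives a linear system:
  16a + 4b + c = -119
  36a + 6b + c = -249
  100a + 10b + c = -653
Solving the system yields a = -6, b = -5, c = -3.
So h(t) = -6t^2 - 5t - 3.
The leading coefficient is -6.

-6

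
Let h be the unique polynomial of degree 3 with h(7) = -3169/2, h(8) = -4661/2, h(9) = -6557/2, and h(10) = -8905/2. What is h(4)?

Using the Lagrange interpolation formula with nodes 7, 8, 9, 10:
  L_0(u) = (u - 8)(u - 9)(u - 10) / -6
  L_1(u) = (u - 7)(u - 9)(u - 10) / 2
  L_2(u) = (u - 7)(u - 8)(u - 10) / -2
  L_3(u) = (u - 7)(u - 8)(u - 9) / 6
Then h(u) = -3169/2·L_0(u) - 4661/2·L_1(u) - 6557/2·L_2(u) - 8905/2·L_3(u).
Expanding and collecting terms gives h(u) = -4u^3 - 5u^2 + 5u - 5/2.
Evaluating at u = 4: h(4) = -637/2.

-637/2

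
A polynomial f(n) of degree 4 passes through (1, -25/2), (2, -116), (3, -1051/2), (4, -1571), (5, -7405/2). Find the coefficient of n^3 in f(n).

Write f(n) = an^4 + bn^3 + cn^2 + dn + e. Substituting each data point gives a linear system:
  a + b + c + d + e = -25/2
  16a + 8b + 4c + 2d + e = -116
  81a + 27b + 9c + 3d + e = -1051/2
  256a + 64b + 16c + 4d + e = -1571
  625a + 125b + 25c + 5d + e = -7405/2
Solving the system yields a = -5, b = -5, c = 2, d = 1/2, e = -5.
So f(n) = -5n^4 - 5n^3 + 2n^2 + (1/2)n - 5.
The coefficient of n^3 is -5.

-5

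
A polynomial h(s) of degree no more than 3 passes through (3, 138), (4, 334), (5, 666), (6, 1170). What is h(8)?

2838

Using the Lagrange interpolation formula with nodes 3, 4, 5, 6:
  L_0(s) = (s - 4)(s - 5)(s - 6) / -6
  L_1(s) = (s - 3)(s - 5)(s - 6) / 2
  L_2(s) = (s - 3)(s - 4)(s - 6) / -2
  L_3(s) = (s - 3)(s - 4)(s - 5) / 6
Then h(s) = 138·L_0(s) + 334·L_1(s) + 666·L_2(s) + 1170·L_3(s).
Expanding and collecting terms gives h(s) = 6s^3 - 4s^2 + 2s + 6.
Evaluating at s = 8: h(8) = 2838.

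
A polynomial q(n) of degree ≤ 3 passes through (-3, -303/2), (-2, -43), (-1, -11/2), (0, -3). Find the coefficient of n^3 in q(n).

6

Write q(n) = an^3 + bn^2 + cn + d. Substituting each data point gives a linear system:
  -27a + 9b - 3c + d = -303/2
  -8a + 4b - 2c + d = -43
  -a + b - c + d = -11/2
  d = -3
Solving the system yields a = 6, b = 1/2, c = -3, d = -3.
So q(n) = 6n^3 + (1/2)n^2 - 3n - 3.
The leading coefficient is 6.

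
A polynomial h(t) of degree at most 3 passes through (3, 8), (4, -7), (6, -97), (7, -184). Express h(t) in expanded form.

Write h(t) = at^3 + bt^2 + ct + d. Substituting each data point gives a linear system:
  27a + 9b + 3c + d = 8
  64a + 16b + 4c + d = -7
  216a + 36b + 6c + d = -97
  343a + 49b + 7c + d = -184
Solving the system yields a = -1, b = 3, c = 1, d = 5.
So h(t) = -t^3 + 3t^2 + t + 5.
Check: h(7) = -184. ✓

h(t) = -t^3 + 3t^2 + t + 5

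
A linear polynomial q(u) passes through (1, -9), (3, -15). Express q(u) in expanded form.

q(u) = -3u - 6

Write q(u) = au + b. Substituting each data point gives a linear system:
  a + b = -9
  3a + b = -15
Solving the system yields a = -3, b = -6.
So q(u) = -3u - 6.
Check: q(1) = -9. ✓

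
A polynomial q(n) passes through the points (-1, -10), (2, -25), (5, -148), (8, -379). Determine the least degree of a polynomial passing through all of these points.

2

Forward differences of the values at n = -1, 2, 5, 8:
  q  : -10  -25  -148  -379
  Δ  : -15  -123  -231
  Δ^2: -108  -108
  Δ^3: 0
The second differences are constant (-108) and nonzero, while all higher differences vanish, so the minimal degree is 2.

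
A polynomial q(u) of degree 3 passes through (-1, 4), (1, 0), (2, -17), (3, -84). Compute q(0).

-3

Write q(u) = au^3 + bu^2 + cu + d. Substituting each data point gives a linear system:
  -a + b - c + d = 4
  a + b + c + d = 0
  8a + 4b + 2c + d = -17
  27a + 9b + 3c + d = -84
Solving the system yields a = -5, b = 5, c = 3, d = -3.
So q(u) = -5u^3 + 5u^2 + 3u - 3.
Then q(0) = -3.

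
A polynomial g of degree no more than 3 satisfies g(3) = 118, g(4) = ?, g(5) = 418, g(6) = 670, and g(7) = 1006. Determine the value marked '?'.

On equispaced nodes a degree-3 polynomial has vanishing fourth forward difference, so
  g(3) - 4·g(4) + 6·g(5) - 4·g(6) + g(7) = 0.
Substituting the known values and solving for g(4):
  -4·g(4) = -952
  g(4) = 238.

238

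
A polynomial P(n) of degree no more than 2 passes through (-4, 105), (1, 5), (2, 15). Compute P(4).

Using the Lagrange interpolation formula with nodes -4, 1, 2:
  L_0(n) = (n - 1)(n - 2) / 30
  L_1(n) = (n + 4)(n - 2) / -5
  L_2(n) = (n + 4)(n - 1) / 6
Then P(n) = 105·L_0(n) + 5·L_1(n) + 15·L_2(n).
Expanding and collecting terms gives P(n) = 5n² - 5n + 5.
Evaluating at n = 4: P(4) = 65.

65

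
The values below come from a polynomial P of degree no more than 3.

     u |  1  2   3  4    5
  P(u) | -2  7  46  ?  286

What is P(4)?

133

The 4 known points determine the degree-3 polynomial uniquely.
Write P(u) = au^3 + bu^2 + cu + d. Substituting each data point gives a linear system:
  a + b + c + d = -2
  8a + 4b + 2c + d = 7
  27a + 9b + 3c + d = 46
  125a + 25b + 5c + d = 286
Solving the system yields a = 3, b = -3, c = -3, d = 1.
So P(u) = 3u^3 - 3u^2 - 3u + 1.
Then P(4) = 133.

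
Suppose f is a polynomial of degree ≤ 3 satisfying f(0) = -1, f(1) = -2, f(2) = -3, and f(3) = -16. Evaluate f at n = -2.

Write f(n) = an^3 + bn^2 + cn + d. Substituting each data point gives a linear system:
  d = -1
  a + b + c + d = -2
  8a + 4b + 2c + d = -3
  27a + 9b + 3c + d = -16
Solving the system yields a = -2, b = 6, c = -5, d = -1.
So f(n) = -2n^3 + 6n^2 - 5n - 1.
Then f(-2) = 49.

49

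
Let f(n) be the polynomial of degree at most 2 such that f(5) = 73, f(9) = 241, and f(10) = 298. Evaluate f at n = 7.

145

Using the Lagrange interpolation formula with nodes 5, 9, 10:
  L_0(n) = (n - 9)(n - 10) / 20
  L_1(n) = (n - 5)(n - 10) / -4
  L_2(n) = (n - 5)(n - 9) / 5
Then f(n) = 73·L_0(n) + 241·L_1(n) + 298·L_2(n).
Expanding and collecting terms gives f(n) = 3n² - 2.
Evaluating at n = 7: f(7) = 145.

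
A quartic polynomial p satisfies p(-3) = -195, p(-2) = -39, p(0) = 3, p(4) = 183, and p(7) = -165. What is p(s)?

p(s) = -s^4 + 6s^3 + 4s^2 - 3s + 3

Write p(s) = as^4 + bs^3 + cs^2 + ds + e. Substituting each data point gives a linear system:
  81a - 27b + 9c - 3d + e = -195
  16a - 8b + 4c - 2d + e = -39
  e = 3
  256a + 64b + 16c + 4d + e = 183
  2401a + 343b + 49c + 7d + e = -165
Solving the system yields a = -1, b = 6, c = 4, d = -3, e = 3.
So p(s) = -s^4 + 6s^3 + 4s^2 - 3s + 3.
Check: p(-3) = -195. ✓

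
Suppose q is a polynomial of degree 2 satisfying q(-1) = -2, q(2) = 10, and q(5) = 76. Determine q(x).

Write q(x) = ax^2 + bx + c. Substituting each data point gives a linear system:
  a - b + c = -2
  4a + 2b + c = 10
  25a + 5b + c = 76
Solving the system yields a = 3, b = 1, c = -4.
So q(x) = 3x^2 + x - 4.
Check: q(2) = 10. ✓

q(x) = 3x^2 + x - 4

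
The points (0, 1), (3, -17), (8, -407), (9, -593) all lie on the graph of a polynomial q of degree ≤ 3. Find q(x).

Using the Lagrange interpolation formula with nodes 0, 3, 8, 9:
  L_0(x) = (x - 3)(x - 8)(x - 9) / -216
  L_1(x) = x(x - 8)(x - 9) / 90
  L_2(x) = x(x - 3)(x - 9) / -40
  L_3(x) = x(x - 3)(x - 8) / 54
Then q(x) = 1·L_0(x) - 17·L_1(x) - 407·L_2(x) - 593·L_3(x).
Expanding and collecting terms gives q(x) = -x³ + 2x² - 3x + 1.
Check: q(9) = -593. ✓

q(x) = -x^3 + 2x^2 - 3x + 1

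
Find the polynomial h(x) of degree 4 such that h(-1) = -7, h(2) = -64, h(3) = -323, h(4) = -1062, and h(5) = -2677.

Write h(x) = ax^4 + bx^3 + cx^2 + dx + e. Substituting each data point gives a linear system:
  a - b + c - d + e = -7
  16a + 8b + 4c + 2d + e = -64
  81a + 27b + 9c + 3d + e = -323
  256a + 64b + 16c + 4d + e = -1062
  625a + 125b + 25c + 5d + e = -2677
Solving the system yields a = -5, b = 4, c = -1, d = -5, e = -2.
So h(x) = -5x⁴ + 4x³ - x² - 5x - 2.
Check: h(-1) = -7. ✓

h(x) = -5x^4 + 4x^3 - x^2 - 5x - 2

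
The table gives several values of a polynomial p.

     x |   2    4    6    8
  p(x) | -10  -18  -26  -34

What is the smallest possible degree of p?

Forward differences of the values at x = 2, 4, 6, 8:
  p  : -10  -18  -26  -34
  Δ  : -8  -8  -8
  Δ^2: 0  0
  Δ^3: 0
The first differences are constant (-8) and nonzero, while all higher differences vanish, so the minimal degree is 1.

1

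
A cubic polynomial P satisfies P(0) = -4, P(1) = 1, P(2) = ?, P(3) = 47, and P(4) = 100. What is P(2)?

16

On equispaced nodes a degree-3 polynomial has vanishing fourth forward difference, so
  P(0) - 4·P(1) + 6·P(2) - 4·P(3) + P(4) = 0.
Substituting the known values and solving for P(2):
  6·P(2) = 96
  P(2) = 16.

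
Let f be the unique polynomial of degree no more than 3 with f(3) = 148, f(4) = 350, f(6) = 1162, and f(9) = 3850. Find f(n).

Using the Lagrange interpolation formula with nodes 3, 4, 6, 9:
  L_0(n) = (n - 4)(n - 6)(n - 9) / -18
  L_1(n) = (n - 3)(n - 6)(n - 9) / 10
  L_2(n) = (n - 3)(n - 4)(n - 9) / -18
  L_3(n) = (n - 3)(n - 4)(n - 6) / 90
Then f(n) = 148·L_0(n) + 350·L_1(n) + 1162·L_2(n) + 3850·L_3(n).
Expanding and collecting terms gives f(n) = 5n^3 + 3n^2 - 4n - 2.
Check: f(3) = 148. ✓

f(n) = 5n^3 + 3n^2 - 4n - 2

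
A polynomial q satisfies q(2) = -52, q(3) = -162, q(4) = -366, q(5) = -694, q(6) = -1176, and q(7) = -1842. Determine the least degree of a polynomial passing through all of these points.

3

Forward differences of the values at n = 2, 3, 4, 5, 6, 7:
  q  : -52  -162  -366  -694  -1176  -1842
  Δ  : -110  -204  -328  -482  -666
  Δ^2: -94  -124  -154  -184
  Δ^3: -30  -30  -30
  Δ^4: 0  0
  Δ^5: 0
The third differences are constant (-30) and nonzero, while all higher differences vanish, so the minimal degree is 3.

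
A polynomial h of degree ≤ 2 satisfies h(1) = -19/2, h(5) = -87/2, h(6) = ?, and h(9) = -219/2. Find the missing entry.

-57

The 3 known points determine the degree-2 polynomial uniquely.
Write h(n) = an^2 + bn + c. Substituting each data point gives a linear system:
  a + b + c = -19/2
  25a + 5b + c = -87/2
  81a + 9b + c = -219/2
Solving the system yields a = -1, b = -5/2, c = -6.
So h(n) = -n^2 - (5/2)n - 6.
Then h(6) = -57.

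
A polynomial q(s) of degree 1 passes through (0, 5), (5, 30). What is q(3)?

Using the Lagrange interpolation formula with nodes 0, 5:
  L_0(s) = (s - 5) / -5
  L_1(s) = s / 5
Then q(s) = 5·L_0(s) + 30·L_1(s).
Expanding and collecting terms gives q(s) = 5s + 5.
Evaluating at s = 3: q(3) = 20.

20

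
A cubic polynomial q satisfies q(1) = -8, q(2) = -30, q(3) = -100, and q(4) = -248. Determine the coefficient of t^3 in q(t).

-5

Write q(t) = at^3 + bt^2 + ct + d. Substituting each data point gives a linear system:
  a + b + c + d = -8
  8a + 4b + 2c + d = -30
  27a + 9b + 3c + d = -100
  64a + 16b + 4c + d = -248
Solving the system yields a = -5, b = 6, c = -5, d = -4.
So q(t) = -5t³ + 6t² - 5t - 4.
The leading coefficient is -5.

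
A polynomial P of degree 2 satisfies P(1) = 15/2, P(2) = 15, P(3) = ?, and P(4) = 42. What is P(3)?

On equispaced nodes a degree-2 polynomial has vanishing third forward difference, so
  - P(1) + 3·P(2) - 3·P(3) + P(4) = 0.
Substituting the known values and solving for P(3):
  -3·P(3) = -159/2
  P(3) = 53/2.

53/2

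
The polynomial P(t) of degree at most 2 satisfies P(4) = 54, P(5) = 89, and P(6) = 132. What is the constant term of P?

-6

Write P(t) = at^2 + bt + c. Substituting each data point gives a linear system:
  16a + 4b + c = 54
  25a + 5b + c = 89
  36a + 6b + c = 132
Solving the system yields a = 4, b = -1, c = -6.
So P(t) = 4t² - t - 6.
The constant term is -6.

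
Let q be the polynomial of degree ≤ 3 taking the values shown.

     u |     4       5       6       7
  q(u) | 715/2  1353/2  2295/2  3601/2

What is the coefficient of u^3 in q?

Write q(u) = au^3 + bu^2 + cu + d. Substituting each data point gives a linear system:
  64a + 16b + 4c + d = 715/2
  125a + 25b + 5c + d = 1353/2
  216a + 36b + 6c + d = 2295/2
  343a + 49b + 7c + d = 3601/2
Solving the system yields a = 5, b = 1, c = 5, d = 3/2.
So q(u) = 5u³ + u² + 5u + 3/2.
The leading coefficient is 5.

5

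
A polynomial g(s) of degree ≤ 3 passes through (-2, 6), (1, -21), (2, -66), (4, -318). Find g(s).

g(s) = -3s^3 - 6s^2 - 6s - 6

Using the Lagrange interpolation formula with nodes -2, 1, 2, 4:
  L_0(s) = (s - 1)(s - 2)(s - 4) / -72
  L_1(s) = (s + 2)(s - 2)(s - 4) / 9
  L_2(s) = (s + 2)(s - 1)(s - 4) / -8
  L_3(s) = (s + 2)(s - 1)(s - 2) / 36
Then g(s) = 6·L_0(s) - 21·L_1(s) - 66·L_2(s) - 318·L_3(s).
Expanding and collecting terms gives g(s) = -3s³ - 6s² - 6s - 6.
Check: g(-2) = 6. ✓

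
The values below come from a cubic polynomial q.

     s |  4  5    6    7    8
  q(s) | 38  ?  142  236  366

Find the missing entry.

78

The 4 known points determine the degree-3 polynomial uniquely.
Write q(s) = as^3 + bs^2 + cs + d. Substituting each data point gives a linear system:
  64a + 16b + 4c + d = 38
  216a + 36b + 6c + d = 142
  343a + 49b + 7c + d = 236
  512a + 64b + 8c + d = 366
Solving the system yields a = 1, b = -3, c = 6, d = -2.
So q(s) = s^3 - 3s^2 + 6s - 2.
Then q(5) = 78.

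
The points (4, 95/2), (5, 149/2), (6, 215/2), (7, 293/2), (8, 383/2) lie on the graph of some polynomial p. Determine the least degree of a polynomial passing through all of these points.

Forward differences of the values at t = 4, 5, 6, 7, 8:
  p  : 95/2  149/2  215/2  293/2  383/2
  Δ  : 27  33  39  45
  Δ^2: 6  6  6
  Δ^3: 0  0
  Δ^4: 0
The second differences are constant (6) and nonzero, while all higher differences vanish, so the minimal degree is 2.

2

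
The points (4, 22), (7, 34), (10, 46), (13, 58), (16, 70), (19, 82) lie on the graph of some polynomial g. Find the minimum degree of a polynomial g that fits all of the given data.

Forward differences of the values at t = 4, 7, 10, 13, 16, 19:
  g  : 22  34  46  58  70  82
  Δ  : 12  12  12  12  12
  Δ^2: 0  0  0  0
  Δ^3: 0  0  0
  Δ^4: 0  0
  Δ^5: 0
The first differences are constant (12) and nonzero, while all higher differences vanish, so the minimal degree is 1.

1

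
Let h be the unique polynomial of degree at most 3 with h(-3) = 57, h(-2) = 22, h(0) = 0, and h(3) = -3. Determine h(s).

Write h(s) = as^3 + bs^2 + cs + d. Substituting each data point gives a linear system:
  -27a + 9b - 3c + d = 57
  -8a + 4b - 2c + d = 22
  d = 0
  27a + 9b + 3c + d = -3
Solving the system yields a = -1, b = 3, c = -1, d = 0.
So h(s) = -s^3 + 3s^2 - s.
Check: h(-2) = 22. ✓

h(s) = -s^3 + 3s^2 - s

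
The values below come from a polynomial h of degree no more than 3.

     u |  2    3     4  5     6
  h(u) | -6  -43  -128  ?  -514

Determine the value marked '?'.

-279

The 4 known points determine the degree-3 polynomial uniquely.
Write h(u) = au^3 + bu^2 + cu + d. Substituting each data point gives a linear system:
  8a + 4b + 2c + d = -6
  27a + 9b + 3c + d = -43
  64a + 16b + 4c + d = -128
  216a + 36b + 6c + d = -514
Solving the system yields a = -3, b = 3, c = 5, d = -4.
So h(u) = -3u^3 + 3u^2 + 5u - 4.
Then h(5) = -279.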